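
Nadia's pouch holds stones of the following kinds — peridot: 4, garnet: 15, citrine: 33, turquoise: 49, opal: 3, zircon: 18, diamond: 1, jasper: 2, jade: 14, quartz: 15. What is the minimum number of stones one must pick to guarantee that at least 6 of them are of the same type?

41

Pigeonhole: the 10 types are the holes; the stones drawn are the pigeons.
To avoid 6 of any one type, the worst case takes at most 5 of each type, or every stone of a type that has fewer than 5.
That gives 4 + 5 + 5 + 5 + 3 + 5 + 1 + 2 + 5 + 5 = 40 stones with no type reaching 6.
The next stone forces some type to 6, so 40 + 1 = 41.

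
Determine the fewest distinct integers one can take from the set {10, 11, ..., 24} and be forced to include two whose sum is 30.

11

A set avoiding the sum 30 can contain at most one of each pair {x, 30−x}, plus the 5 elements whose complement lies outside the range or equal to its own complement.
The integers 15, …, 24 (10 of them) are such a set: any two sum to at least 15+16 = 31 > 30.
Any 11th integer completes one of the 5 pairs, so 11 choices force a sum of 30.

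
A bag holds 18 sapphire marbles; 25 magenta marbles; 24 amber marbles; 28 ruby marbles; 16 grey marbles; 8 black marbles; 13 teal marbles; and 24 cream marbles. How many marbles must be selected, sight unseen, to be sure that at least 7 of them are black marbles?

In the worst case for collecting black marbles, every non-black marble comes out first.
There are 18 + 25 + 24 + 28 + 16 + 13 + 24 = 148 non-black marbles altogether.
After those, each further marble must be black, so 148 + 7 = 155 draws guarantee 7 black marbles.

155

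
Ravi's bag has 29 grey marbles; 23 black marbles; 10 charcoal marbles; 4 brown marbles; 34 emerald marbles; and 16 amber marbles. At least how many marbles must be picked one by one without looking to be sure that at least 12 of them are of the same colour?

The 6 colours are the holes; the marbles drawn are the pigeons.
To avoid 12 of any one colour, the worst case takes at most 11 of each colour, or every marble of a colour that has fewer than 11.
That gives 11 + 11 + 10 + 4 + 11 + 11 = 58 marbles with no colour reaching 12.
The next marble forces some colour to 12, so 58 + 1 = 59.

59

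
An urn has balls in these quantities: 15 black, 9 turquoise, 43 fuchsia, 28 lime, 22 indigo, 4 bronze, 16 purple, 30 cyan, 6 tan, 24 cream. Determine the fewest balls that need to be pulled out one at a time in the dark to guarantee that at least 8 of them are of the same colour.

An adversary could hand out at most 7 balls per colour (bronze, tan run out sooner): 7 + 7 + 7 + 7 + 7 + 4 + 7 + 7 + 6 + 7 = 66 balls and still no colour has 8.
By pigeonhole, one more ball lands in a colour already at 7, so 67 draws are enough and 66 are not.

67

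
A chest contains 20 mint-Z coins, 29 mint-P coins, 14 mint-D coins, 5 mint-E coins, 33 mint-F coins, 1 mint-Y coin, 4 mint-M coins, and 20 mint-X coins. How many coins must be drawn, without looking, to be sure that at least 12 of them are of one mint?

By pigeonhole, put each drawn coin into a box by mint. The largest draw with every box below 12 takes min(count, 11) from each mint; mints with fewer than 11 contribute all they have.
Σ min(cᵢ, 11) = 11 + 11 + 11 + 5 + 11 + 1 + 4 + 11 = 65.
Draw number 65 + 1 = 66 must push one box to 12.

66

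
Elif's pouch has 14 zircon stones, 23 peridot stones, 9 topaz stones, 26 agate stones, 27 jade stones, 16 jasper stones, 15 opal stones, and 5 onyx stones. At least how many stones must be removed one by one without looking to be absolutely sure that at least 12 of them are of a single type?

An adversary could hand out at most 11 stones per type (topaz, onyx run out sooner): 11 + 11 + 9 + 11 + 11 + 11 + 11 + 5 = 80 stones and still no type has 12.
By pigeonhole, one more stone lands in a type already at 11, so 81 draws are enough and 80 are not.

81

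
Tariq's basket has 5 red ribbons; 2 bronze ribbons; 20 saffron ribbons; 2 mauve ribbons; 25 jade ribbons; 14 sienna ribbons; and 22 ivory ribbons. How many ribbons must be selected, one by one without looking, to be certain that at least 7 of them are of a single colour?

34

An adversary could hand out at most 6 ribbons per colour (red, bronze, mauve run out sooner): 5 + 2 + 6 + 2 + 6 + 6 + 6 = 33 ribbons and still no colour has 7.
One more ribbon lands in a colour already at 6, so 34 draws are enough and 33 are not.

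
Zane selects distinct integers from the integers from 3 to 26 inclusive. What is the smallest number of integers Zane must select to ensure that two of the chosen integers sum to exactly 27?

A set avoiding the sum 27 can contain at most one of each pair {x, 27−x}, plus the 2 elements whose complement lies outside the range.
The integers 14, …, 26 (13 of them) are such a set: any two sum to at least 14+15 = 29 > 27.
Any 14th integer completes one of the 11 pairs, so 14 choices force a sum of 27.

14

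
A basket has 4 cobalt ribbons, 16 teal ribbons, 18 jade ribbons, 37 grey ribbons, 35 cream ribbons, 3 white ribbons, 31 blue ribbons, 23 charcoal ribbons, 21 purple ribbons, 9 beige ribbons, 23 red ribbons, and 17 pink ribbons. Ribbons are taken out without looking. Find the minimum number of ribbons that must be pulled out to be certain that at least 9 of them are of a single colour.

Pigeonhole: the 12 colours are the holes; the ribbons drawn are the pigeons.
To avoid 9 of any one colour, the worst case takes at most 8 of each colour, or every ribbon of a colour that has fewer than 8.
That gives 4 + 8 + 8 + 8 + 8 + 3 + 8 + 8 + 8 + 8 + 8 + 8 = 87 ribbons with no colour reaching 9.
The next ribbon forces some colour to 9, so 87 + 1 = 88.

88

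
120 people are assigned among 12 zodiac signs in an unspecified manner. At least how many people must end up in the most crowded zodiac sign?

The 12 zodiac signs are the holes and the 120 people are the pigeons.
If every zodiac sign held at most 9 people, the total would be at most 12 × 9 = 108, which is less than 120.
So some zodiac sign holds at least ⌈120/12⌉ = 10 people.

10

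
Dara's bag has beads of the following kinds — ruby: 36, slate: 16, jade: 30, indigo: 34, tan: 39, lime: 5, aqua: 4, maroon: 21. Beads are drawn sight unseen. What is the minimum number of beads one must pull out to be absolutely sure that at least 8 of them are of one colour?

52

An adversary could hand out at most 7 beads per colour (lime, aqua run out sooner): 7 + 7 + 7 + 7 + 7 + 5 + 4 + 7 = 51 beads and still no colour has 8.
By pigeonhole, one more bead lands in a colour already at 7, so 52 draws are enough and 51 are not.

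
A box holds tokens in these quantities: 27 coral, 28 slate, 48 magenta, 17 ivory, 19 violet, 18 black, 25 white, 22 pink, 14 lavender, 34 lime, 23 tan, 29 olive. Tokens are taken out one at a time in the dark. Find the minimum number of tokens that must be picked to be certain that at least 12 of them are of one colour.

Pigeonhole: put each drawn token into a box by colour. The largest draw with every box below 12 takes min(count, 11) from each colour.
Σ min(cᵢ, 11) = 11 + 11 + 11 + 11 + 11 + 11 + 11 + 11 + 11 + 11 + 11 + 11 = 132.
Draw number 132 + 1 = 133 must push one box to 12.

133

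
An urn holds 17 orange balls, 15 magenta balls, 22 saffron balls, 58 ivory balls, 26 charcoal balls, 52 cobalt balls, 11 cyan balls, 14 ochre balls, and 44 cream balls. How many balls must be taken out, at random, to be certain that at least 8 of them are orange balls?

In the worst case for collecting orange balls, every non-orange ball comes out first.
There are 15 + 22 + 58 + 26 + 52 + 11 + 14 + 44 = 242 non-orange balls altogether.
After those, each further ball must be orange, so 242 + 8 = 250 draws guarantee 8 orange balls.

250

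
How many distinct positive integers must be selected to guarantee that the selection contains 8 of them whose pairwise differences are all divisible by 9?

64

Integers whose pairwise differences are multiples of 9 are exactly those sharing a remainder mod 9. By pigeonhole, the 9 residue classes mod 9 are the pigeonholes.
With 63 integers one could put 7 in each residue class and have no class reach 8.
The 64th integer pushes some class to 8, so 9·7 + 1 = 64.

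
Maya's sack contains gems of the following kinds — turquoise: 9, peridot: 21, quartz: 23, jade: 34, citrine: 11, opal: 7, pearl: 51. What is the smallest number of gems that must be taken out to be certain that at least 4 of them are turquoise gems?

151

In the worst case for collecting turquoise gems, every non-turquoise gem comes out first.
There are 21 + 23 + 34 + 11 + 7 + 51 = 147 non-turquoise gems altogether.
After those, each further gem must be turquoise, so 147 + 4 = 151 draws guarantee 4 turquoise gems.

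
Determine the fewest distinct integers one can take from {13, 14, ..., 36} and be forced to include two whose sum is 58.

18

Group the elements by complementary pair {x, 58−x}: {22,36}, {23,35}, {24,34}, …, giving 7 two-element pairs, the single value 29 (it cannot pair with itself since the integers are distinct), and 9 integers whose partner 58−x falls outside [13,36].
Treating each of those 17 groups as a pigeonhole, one can pick one integer per group — 17 integers — with no two summing to 58.
The 18th integer lands in an occupied pair, forcing a sum of 58.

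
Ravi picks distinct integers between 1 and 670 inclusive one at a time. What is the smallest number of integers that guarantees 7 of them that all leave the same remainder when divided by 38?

229

The 38 residue classes mod 38 are the pigeonholes.
With 228 integers one could put 6 in each residue class and have no class reach 7.
The 229th integer pushes some class to 7, so 38·6 + 1 = 229.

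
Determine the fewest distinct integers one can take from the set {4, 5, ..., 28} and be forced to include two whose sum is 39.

17

Two chosen integers sum to 39 exactly when both halves of some pair {x, 39−x} with 11 ≤ x ≤ 39−x ≤ 28 are chosen — 9 such pairs.
The remaining 7 elements (those with no distinct partner in range) can never complete a 39-sum, so the worst case takes all of them and one from each pair: 7 + 9 = 16.
Pigeonhole: the 17th integer has to be the second member of some pair, so 16 + 1 = 17.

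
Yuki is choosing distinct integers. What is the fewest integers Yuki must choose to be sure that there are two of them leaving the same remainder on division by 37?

Pigeonhole: the 37 residue classes mod 37 are the pigeonholes.
With 37 integers one could put 1 in each residue class and have no class reach 2.
The 38th integer pushes some class to 2, so 37·1 + 1 = 38.

38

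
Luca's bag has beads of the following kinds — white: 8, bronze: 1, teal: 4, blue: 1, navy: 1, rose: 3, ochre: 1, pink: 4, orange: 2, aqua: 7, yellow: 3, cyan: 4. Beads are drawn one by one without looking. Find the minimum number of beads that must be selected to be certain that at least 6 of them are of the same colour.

35

An adversary could hand out at most 5 beads per colour (10 colours run out sooner): 5 + 1 + 4 + 1 + 1 + 3 + 1 + 4 + 2 + 5 + 3 + 4 = 34 beads and still no colour has 6.
By pigeonhole, one more bead lands in a colour already at 5, so 35 draws are enough and 34 are not.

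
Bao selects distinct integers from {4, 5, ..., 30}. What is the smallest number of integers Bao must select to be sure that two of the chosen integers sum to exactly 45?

20

Group the elements by complementary pair {x, 45−x}: {15,30}, {16,29}, {17,28}, …, giving 8 two-element pairs and 11 integers whose partner 45−x falls outside [4,30].
By the pigeonhole principle, treating each of those 19 groups as a pigeonhole, one can pick one integer per group — 19 integers — with no two summing to 45.
The 20th integer lands in an occupied pair, forcing a sum of 45.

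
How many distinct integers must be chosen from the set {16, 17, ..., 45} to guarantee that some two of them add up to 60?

Two chosen integers sum to 60 exactly when both halves of some pair {x, 60−x} with 16 ≤ x ≤ 60−x ≤ 44 are chosen — 14 such pairs.
The remaining 2 elements (those with no distinct partner in range) can never complete a 60-sum, so the worst case takes all of them and one from each pair: 2 + 14 = 16.
The 17th integer has to be the second member of some pair, so 16 + 1 = 17.

17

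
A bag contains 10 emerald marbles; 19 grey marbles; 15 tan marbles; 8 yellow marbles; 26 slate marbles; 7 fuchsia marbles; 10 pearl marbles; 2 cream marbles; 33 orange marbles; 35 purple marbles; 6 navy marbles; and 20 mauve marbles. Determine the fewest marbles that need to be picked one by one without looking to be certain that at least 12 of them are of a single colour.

The 12 colours are the holes; the marbles drawn are the pigeons.
To avoid 12 of any one colour, the worst case takes at most 11 of each colour, or every marble of a colour that has fewer than 11.
That gives 10 + 11 + 11 + 8 + 11 + 7 + 10 + 2 + 11 + 11 + 6 + 11 = 109 marbles with no colour reaching 12.
The next marble forces some colour to 12, so 109 + 1 = 110.

110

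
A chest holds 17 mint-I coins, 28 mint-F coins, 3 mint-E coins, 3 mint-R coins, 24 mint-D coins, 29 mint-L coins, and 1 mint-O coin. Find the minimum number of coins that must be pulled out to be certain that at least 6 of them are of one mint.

28

Pigeonhole: put each drawn coin into a box by mint. The largest draw with every box below 6 takes min(count, 5) from each mint; mints with fewer than 5 contribute all they have.
Σ min(cᵢ, 5) = 5 + 5 + 3 + 3 + 5 + 5 + 1 = 27.
Draw number 27 + 1 = 28 must push one box to 6.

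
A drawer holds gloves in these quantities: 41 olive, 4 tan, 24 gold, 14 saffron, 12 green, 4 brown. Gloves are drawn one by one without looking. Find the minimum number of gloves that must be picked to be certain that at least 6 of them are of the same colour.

29

Pigeonhole: put each drawn glove into a box by colour. The largest draw with every box below 6 takes min(count, 5) from each colour; colours with fewer than 5 contribute all they have.
Σ min(cᵢ, 5) = 5 + 4 + 5 + 5 + 5 + 4 = 28.
Draw number 28 + 1 = 29 must push one box to 6.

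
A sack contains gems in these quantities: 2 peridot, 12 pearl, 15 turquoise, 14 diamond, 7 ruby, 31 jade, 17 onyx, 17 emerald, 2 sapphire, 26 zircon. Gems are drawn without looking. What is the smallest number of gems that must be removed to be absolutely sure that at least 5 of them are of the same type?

An adversary could hand out at most 4 gems per type (peridot, sapphire run out sooner): 2 + 4 + 4 + 4 + 4 + 4 + 4 + 4 + 2 + 4 = 36 gems and still no type has 5.
By pigeonhole, one more gem lands in a type already at 4, so 37 draws are enough and 36 are not.

37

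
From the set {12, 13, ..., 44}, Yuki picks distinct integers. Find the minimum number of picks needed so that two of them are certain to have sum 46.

23

A set avoiding the sum 46 can contain at most one of each pair {x, 46−x}, plus the 11 elements whose complement lies outside the range or equal to its own complement.
The integers 23, …, 44 (22 of them) are such a set: any two sum to at least 23+24 = 47 > 46.
Any 23rd integer completes one of the 11 pairs, so 23 choices force a sum of 46.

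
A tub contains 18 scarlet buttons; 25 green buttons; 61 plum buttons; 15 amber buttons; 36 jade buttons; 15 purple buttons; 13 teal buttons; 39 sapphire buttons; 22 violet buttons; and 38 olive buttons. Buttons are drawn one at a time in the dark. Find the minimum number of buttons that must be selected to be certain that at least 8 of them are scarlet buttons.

272

In the worst case for collecting scarlet buttons, every non-scarlet button comes out first.
There are 25 + 61 + 15 + 36 + 15 + 13 + 39 + 22 + 38 = 264 non-scarlet buttons altogether.
After those, each further button must be scarlet, so 264 + 8 = 272 draws guarantee 8 scarlet buttons.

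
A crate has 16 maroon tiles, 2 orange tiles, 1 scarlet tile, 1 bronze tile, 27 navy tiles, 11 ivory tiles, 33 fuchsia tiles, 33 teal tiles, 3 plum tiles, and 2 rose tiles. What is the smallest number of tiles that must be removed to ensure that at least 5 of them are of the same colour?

By the pigeonhole principle, the 10 colours are the holes; the tiles drawn are the pigeons.
To avoid 5 of any one colour, the worst case takes at most 4 of each colour, or every tile of a colour that has fewer than 4.
That gives 4 + 2 + 1 + 1 + 4 + 4 + 4 + 4 + 3 + 2 = 29 tiles with no colour reaching 5.
The next tile forces some colour to 5, so 29 + 1 = 30.

30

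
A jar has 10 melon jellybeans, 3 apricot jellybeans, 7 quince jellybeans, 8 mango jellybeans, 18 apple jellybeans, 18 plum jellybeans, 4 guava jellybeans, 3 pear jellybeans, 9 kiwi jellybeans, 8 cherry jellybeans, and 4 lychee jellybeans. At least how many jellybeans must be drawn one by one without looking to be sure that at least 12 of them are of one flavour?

Pigeonhole: the 11 flavours are the holes; the jellybeans drawn are the pigeons.
To avoid 12 of any one flavour, the worst case takes at most 11 of each flavour, or every jellybean of a flavour that has fewer than 11.
That gives 10 + 3 + 7 + 8 + 11 + 11 + 4 + 3 + 9 + 8 + 4 = 78 jellybeans with no flavour reaching 12.
The next jellybean forces some flavour to 12, so 78 + 1 = 79.

79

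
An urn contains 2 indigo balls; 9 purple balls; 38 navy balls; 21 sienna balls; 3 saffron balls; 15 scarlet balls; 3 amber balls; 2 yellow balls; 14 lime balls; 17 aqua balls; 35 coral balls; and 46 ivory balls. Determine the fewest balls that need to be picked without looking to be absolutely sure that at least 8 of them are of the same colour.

By the pigeonhole principle, put each drawn ball into a box by colour. The largest draw with every box below 8 takes min(count, 7) from each colour; colours with fewer than 7 contribute all they have.
Σ min(cᵢ, 7) = 2 + 7 + 7 + 7 + 3 + 7 + 3 + 2 + 7 + 7 + 7 + 7 = 66.
Draw number 66 + 1 = 67 must push one box to 8.

67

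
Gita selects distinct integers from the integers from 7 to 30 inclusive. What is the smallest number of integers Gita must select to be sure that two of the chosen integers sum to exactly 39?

A set avoiding the sum 39 can contain at most one of each pair {x, 39−x}, plus the 2 elements whose complement lies outside the range.
The integers 7, …, 19 (13 of them) are such a set: any two sum to at least 7+8 = 15 and at most 18+19 = 37 < 39.
Any 14th integer completes one of the 11 pairs, so 14 choices force a sum of 39.

14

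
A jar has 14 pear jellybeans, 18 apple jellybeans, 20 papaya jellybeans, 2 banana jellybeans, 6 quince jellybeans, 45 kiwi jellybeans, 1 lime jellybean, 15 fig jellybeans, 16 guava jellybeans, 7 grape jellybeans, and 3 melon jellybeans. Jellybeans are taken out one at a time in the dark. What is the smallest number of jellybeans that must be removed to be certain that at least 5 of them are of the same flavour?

By pigeonhole, the 11 flavours are the holes; the jellybeans drawn are the pigeons.
To avoid 5 of any one flavour, the worst case takes at most 4 of each flavour, or every jellybean of a flavour that has fewer than 4.
That gives 4 + 4 + 4 + 2 + 4 + 4 + 1 + 4 + 4 + 4 + 3 = 38 jellybeans with no flavour reaching 5.
The next jellybean forces some flavour to 5, so 38 + 1 = 39.

39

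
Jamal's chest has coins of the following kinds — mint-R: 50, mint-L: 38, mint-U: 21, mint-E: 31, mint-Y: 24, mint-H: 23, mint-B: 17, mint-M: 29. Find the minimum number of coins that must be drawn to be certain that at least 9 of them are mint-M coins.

213

In the worst case for collecting mint-M coins, every non-mint-M coin comes out first.
There are 50 + 38 + 21 + 31 + 24 + 23 + 17 = 204 non-mint-M coins altogether.
After those, each further coin must be mint-M, so 204 + 9 = 213 draws guarantee 9 mint-M coins.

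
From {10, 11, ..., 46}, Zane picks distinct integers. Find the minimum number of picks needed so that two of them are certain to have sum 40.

28

Group the elements by complementary pair {x, 40−x}: {10,30}, {11,29}, {12,28}, …, giving 10 two-element pairs, the single value 20 (it cannot pair with itself since the integers are distinct), and 16 integers whose partner 40−x falls outside [10,46].
By pigeonhole, treating each of those 27 groups as a pigeonhole, one can pick one integer per group — 27 integers — with no two summing to 40.
The 28th integer lands in an occupied pair, forcing a sum of 40.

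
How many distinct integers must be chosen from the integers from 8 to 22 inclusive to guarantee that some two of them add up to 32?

10

Two chosen integers sum to 32 exactly when both halves of some pair {x, 32−x} with 10 ≤ x ≤ 32−x ≤ 22 are chosen — 6 such pairs.
The remaining 3 elements (those with no distinct partner in range) can never complete a 32-sum, so the worst case takes all of them and one from each pair: 3 + 6 = 9.
The 10th integer has to be the second member of some pair, so 9 + 1 = 10.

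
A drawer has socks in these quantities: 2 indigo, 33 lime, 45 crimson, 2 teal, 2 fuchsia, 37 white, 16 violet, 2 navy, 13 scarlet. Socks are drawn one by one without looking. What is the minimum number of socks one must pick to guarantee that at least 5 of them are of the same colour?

29

An adversary could hand out at most 4 socks per colour (4 colours run out sooner): 2 + 4 + 4 + 2 + 2 + 4 + 4 + 2 + 4 = 28 socks and still no colour has 5.
By pigeonhole, one more sock lands in a colour already at 4, so 29 draws are enough and 28 are not.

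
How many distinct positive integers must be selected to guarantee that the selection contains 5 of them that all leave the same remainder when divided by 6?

25

By pigeonhole, the 6 residue classes mod 6 are the pigeonholes.
With 24 integers one could put 4 in each residue class and have no class reach 5.
The 25th integer pushes some class to 5, so 6·4 + 1 = 25.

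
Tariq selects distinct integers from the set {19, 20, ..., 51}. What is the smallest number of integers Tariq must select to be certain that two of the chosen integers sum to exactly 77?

21

Two chosen integers sum to 77 exactly when both halves of some pair {x, 77−x} with 26 ≤ x ≤ 77−x ≤ 51 are chosen — 13 such pairs.
The remaining 7 elements (those with no distinct partner in range) can never complete a 77-sum, so the worst case takes all of them and one from each pair: 7 + 13 = 20.
The 21st integer has to be the second member of some pair, so 20 + 1 = 21.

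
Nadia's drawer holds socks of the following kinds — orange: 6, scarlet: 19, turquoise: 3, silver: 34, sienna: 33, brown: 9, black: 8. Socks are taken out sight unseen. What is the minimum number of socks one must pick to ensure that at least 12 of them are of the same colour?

60

An adversary could hand out at most 11 socks per colour (4 colours run out sooner): 6 + 11 + 3 + 11 + 11 + 9 + 8 = 59 socks and still no colour has 12.
By the pigeonhole principle, one more sock lands in a colour already at 11, so 60 draws are enough and 59 are not.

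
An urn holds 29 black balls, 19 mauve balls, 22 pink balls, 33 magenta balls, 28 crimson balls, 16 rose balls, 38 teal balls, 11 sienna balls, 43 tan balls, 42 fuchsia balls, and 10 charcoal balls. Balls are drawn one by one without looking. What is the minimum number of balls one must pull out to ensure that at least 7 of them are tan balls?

In the worst case for collecting tan balls, every non-tan ball comes out first.
There are 29 + 19 + 22 + 33 + 28 + 16 + 38 + 11 + 42 + 10 = 248 non-tan balls altogether.
After those, each further ball must be tan, so 248 + 7 = 255 draws guarantee 7 tan balls.

255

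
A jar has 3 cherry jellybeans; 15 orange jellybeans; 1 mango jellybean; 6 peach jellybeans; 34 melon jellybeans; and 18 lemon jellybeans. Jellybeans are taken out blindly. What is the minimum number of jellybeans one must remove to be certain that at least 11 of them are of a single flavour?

Pigeonhole: the 6 flavours are the holes; the jellybeans drawn are the pigeons.
To avoid 11 of any one flavour, the worst case takes at most 10 of each flavour, or every jellybean of a flavour that has fewer than 10.
That gives 3 + 10 + 1 + 6 + 10 + 10 = 40 jellybeans with no flavour reaching 11.
The next jellybean forces some flavour to 11, so 40 + 1 = 41.

41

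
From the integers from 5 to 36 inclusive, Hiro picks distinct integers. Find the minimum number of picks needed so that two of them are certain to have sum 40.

18

Group the elements by complementary pair {x, 40−x}: {5,35}, {6,34}, {7,33}, …, giving 15 two-element pairs, the single value 20 (it cannot pair with itself since the integers are distinct), and 1 integer whose partner 40−x falls outside [5,36].
By the pigeonhole principle, treating each of those 17 groups as a pigeonhole, one can pick one integer per group — 17 integers — with no two summing to 40.
The 18th integer lands in an occupied pair, forcing a sum of 40.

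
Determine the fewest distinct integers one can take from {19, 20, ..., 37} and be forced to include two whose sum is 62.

Group the elements by complementary pair {x, 62−x}: {25,37}, {26,36}, {27,35}, …, giving 6 two-element pairs, the single value 31 (it cannot pair with itself since the integers are distinct), and 6 integers whose partner 62−x falls outside [19,37].
Treating each of those 13 groups as a pigeonhole, one can pick one integer per group — 13 integers — with no two summing to 62.
The 14th integer lands in an occupied pair, forcing a sum of 62.

14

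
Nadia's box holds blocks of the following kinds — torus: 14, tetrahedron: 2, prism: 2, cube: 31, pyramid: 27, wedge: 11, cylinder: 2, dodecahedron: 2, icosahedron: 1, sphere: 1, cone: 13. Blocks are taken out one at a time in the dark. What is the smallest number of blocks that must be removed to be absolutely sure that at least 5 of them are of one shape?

31

The 11 shapes are the holes; the blocks drawn are the pigeons.
To avoid 5 of any one shape, the worst case takes at most 4 of each shape, or every block of a shape that has fewer than 4.
That gives 4 + 2 + 2 + 4 + 4 + 4 + 2 + 2 + 1 + 1 + 4 = 30 blocks with no shape reaching 5.
The next block forces some shape to 5, so 30 + 1 = 31.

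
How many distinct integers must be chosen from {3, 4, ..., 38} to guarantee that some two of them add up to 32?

24

Two chosen integers sum to 32 exactly when both halves of some pair {x, 32−x} with 3 ≤ x ≤ 32−x ≤ 29 are chosen — 13 such pairs.
The remaining 10 elements (those with no distinct partner in range) can never complete a 32-sum, so the worst case takes all of them and one from each pair: 10 + 13 = 23.
Pigeonhole: the 24th integer has to be the second member of some pair, so 23 + 1 = 24.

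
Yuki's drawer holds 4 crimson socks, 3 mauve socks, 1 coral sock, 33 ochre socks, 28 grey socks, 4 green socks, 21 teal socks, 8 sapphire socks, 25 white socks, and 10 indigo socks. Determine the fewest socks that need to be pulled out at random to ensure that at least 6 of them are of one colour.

43

Put each drawn sock into a box by colour. The largest draw with every box below 6 takes min(count, 5) from each colour; colours with fewer than 5 contribute all they have.
Σ min(cᵢ, 5) = 4 + 3 + 1 + 5 + 5 + 4 + 5 + 5 + 5 + 5 = 42.
Draw number 42 + 1 = 43 must push one box to 6.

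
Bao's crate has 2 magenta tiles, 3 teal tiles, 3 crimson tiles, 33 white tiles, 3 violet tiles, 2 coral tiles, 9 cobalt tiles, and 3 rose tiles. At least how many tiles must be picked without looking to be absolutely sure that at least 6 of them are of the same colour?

27

The 8 colours are the holes; the tiles drawn are the pigeons.
To avoid 6 of any one colour, the worst case takes at most 5 of each colour, or every tile of a colour that has fewer than 5.
That gives 2 + 3 + 3 + 5 + 3 + 2 + 5 + 3 = 26 tiles with no colour reaching 6.
The next tile forces some colour to 6, so 26 + 1 = 27.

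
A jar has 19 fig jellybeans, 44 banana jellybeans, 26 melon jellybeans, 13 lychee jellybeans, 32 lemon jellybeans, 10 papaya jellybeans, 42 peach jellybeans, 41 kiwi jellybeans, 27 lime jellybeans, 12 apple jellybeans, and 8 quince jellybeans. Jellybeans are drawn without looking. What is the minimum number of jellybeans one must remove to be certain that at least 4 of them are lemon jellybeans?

In the worst case for collecting lemon jellybeans, every non-lemon jellybean comes out first.
There are 19 + 44 + 26 + 13 + 10 + 42 + 41 + 27 + 12 + 8 = 242 non-lemon jellybeans altogether.
After those, each further jellybean must be lemon, so 242 + 4 = 246 draws guarantee 4 lemon jellybeans.

246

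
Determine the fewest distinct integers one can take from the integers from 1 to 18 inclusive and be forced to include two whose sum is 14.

Group the elements by complementary pair {x, 14−x}: {1,13}, {2,12}, {3,11}, …, giving 6 two-element pairs, the single value 7 (it cannot pair with itself since the integers are distinct), and 5 integers whose partner 14−x falls outside [1,18].
Treating each of those 12 groups as a pigeonhole, one can pick one integer per group — 12 integers — with no two summing to 14.
The 13th integer lands in an occupied pair, forcing a sum of 14.

13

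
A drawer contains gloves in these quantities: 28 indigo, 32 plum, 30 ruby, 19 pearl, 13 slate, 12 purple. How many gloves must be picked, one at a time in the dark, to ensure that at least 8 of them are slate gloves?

129

In the worst case for collecting slate gloves, every non-slate glove comes out first.
There are 28 + 32 + 30 + 19 + 12 = 121 non-slate gloves altogether.
After those, each further glove must be slate, so 121 + 8 = 129 draws guarantee 8 slate gloves.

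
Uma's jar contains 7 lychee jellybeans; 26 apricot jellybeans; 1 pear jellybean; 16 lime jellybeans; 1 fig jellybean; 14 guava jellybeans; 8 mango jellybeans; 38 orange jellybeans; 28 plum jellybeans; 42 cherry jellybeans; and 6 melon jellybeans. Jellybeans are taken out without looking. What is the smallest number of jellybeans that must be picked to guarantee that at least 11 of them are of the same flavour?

84

Put each drawn jellybean into a box by flavour. The largest draw with every box below 11 takes min(count, 10) from each flavour; flavours with fewer than 10 contribute all they have.
Σ min(cᵢ, 10) = 7 + 10 + 1 + 10 + 1 + 10 + 8 + 10 + 10 + 10 + 6 = 83.
Draw number 83 + 1 = 84 must push one box to 11.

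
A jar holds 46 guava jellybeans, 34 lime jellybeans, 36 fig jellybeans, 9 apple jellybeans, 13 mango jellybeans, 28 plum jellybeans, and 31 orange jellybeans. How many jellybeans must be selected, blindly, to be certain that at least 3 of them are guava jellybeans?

In the worst case for collecting guava jellybeans, every non-guava jellybean comes out first.
There are 34 + 36 + 9 + 13 + 28 + 31 = 151 non-guava jellybeans altogether.
After those, each further jellybean must be guava, so 151 + 3 = 154 draws guarantee 3 guava jellybeans.

154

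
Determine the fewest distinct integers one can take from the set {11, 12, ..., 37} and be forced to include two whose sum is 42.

18

A set avoiding the sum 42 can contain at most one of each pair {x, 42−x}, plus the 7 elements whose complement lies outside the range or equal to its own complement.
The integers 21, …, 37 (17 of them) are such a set: any two sum to at least 21+22 = 43 > 42.
Pigeonhole: any 18th integer completes one of the 10 pairs, so 18 choices force a sum of 42.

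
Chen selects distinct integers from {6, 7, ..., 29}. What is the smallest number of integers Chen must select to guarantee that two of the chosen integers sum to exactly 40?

Group the elements by complementary pair {x, 40−x}: {11,29}, {12,28}, {13,27}, …, giving 9 two-element pairs, the single value 20 (it cannot pair with itself since the integers are distinct), and 5 integers whose partner 40−x falls outside [6,29].
Pigeonhole: treating each of those 15 groups as a pigeonhole, one can pick one integer per group — 15 integers — with no two summing to 40.
The 16th integer lands in an occupied pair, forcing a sum of 40.

16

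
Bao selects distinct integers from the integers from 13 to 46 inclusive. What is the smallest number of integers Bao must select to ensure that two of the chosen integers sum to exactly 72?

Two chosen integers sum to 72 exactly when both halves of some pair {x, 72−x} with 26 ≤ x ≤ 72−x ≤ 46 are chosen — 10 such pairs.
The remaining 14 elements (those with no distinct partner in range) can never complete a 72-sum, so the worst case takes all of them and one from each pair: 14 + 10 = 24.
By the pigeonhole principle, the 25th integer has to be the second member of some pair, so 24 + 1 = 25.

25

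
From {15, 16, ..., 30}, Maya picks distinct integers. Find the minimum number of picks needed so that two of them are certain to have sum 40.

A set avoiding the sum 40 can contain at most one of each pair {x, 40−x}, plus the 6 elements whose complement lies outside the range or equal to its own complement.
The integers 20, …, 30 (11 of them) are such a set: any two sum to at least 20+21 = 41 > 40.
Any 12th integer completes one of the 5 pairs, so 12 choices force a sum of 40.

12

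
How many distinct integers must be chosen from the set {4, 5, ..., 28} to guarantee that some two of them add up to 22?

19

Two chosen integers sum to 22 exactly when both halves of some pair {x, 22−x} with 4 ≤ x ≤ 22−x ≤ 18 are chosen — 7 such pairs.
The remaining 11 elements (those with no distinct partner in range) can never complete a 22-sum, so the worst case takes all of them and one from each pair: 11 + 7 = 18.
The 19th integer has to be the second member of some pair, so 18 + 1 = 19.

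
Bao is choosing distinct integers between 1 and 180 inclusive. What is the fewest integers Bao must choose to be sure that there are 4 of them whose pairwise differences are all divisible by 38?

115

Integers whose pairwise differences are multiples of 38 are exactly those sharing a remainder mod 38. By the pigeonhole principle, the 38 residue classes mod 38 are the pigeonholes.
With 114 integers one could put 3 in each residue class and have no class reach 4.
The 115th integer pushes some class to 4, so 38·3 + 1 = 115.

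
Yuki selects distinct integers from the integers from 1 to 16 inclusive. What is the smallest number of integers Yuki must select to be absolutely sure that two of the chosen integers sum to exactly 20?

11

A set avoiding the sum 20 can contain at most one of each pair {x, 20−x}, plus the 4 elements whose complement lies outside the range or equal to its own complement.
The integers 1, …, 10 (10 of them) are such a set: any two sum to at least 1+2 = 3 and at most 9+10 = 19 < 20.
By pigeonhole, any 11th integer completes one of the 6 pairs, so 11 choices force a sum of 20.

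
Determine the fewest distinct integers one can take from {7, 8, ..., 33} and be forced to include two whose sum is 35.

17

Two chosen integers sum to 35 exactly when both halves of some pair {x, 35−x} with 7 ≤ x ≤ 35−x ≤ 28 are chosen — 11 such pairs.
The remaining 5 elements (those with no distinct partner in range) can never complete a 35-sum, so the worst case takes all of them and one from each pair: 5 + 11 = 16.
Pigeonhole: the 17th integer has to be the second member of some pair, so 16 + 1 = 17.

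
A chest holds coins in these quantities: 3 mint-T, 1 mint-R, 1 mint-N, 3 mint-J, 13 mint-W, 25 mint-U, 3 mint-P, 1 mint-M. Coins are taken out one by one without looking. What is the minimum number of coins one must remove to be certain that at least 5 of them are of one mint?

An adversary could hand out at most 4 coins per mint (6 mints run out sooner): 3 + 1 + 1 + 3 + 4 + 4 + 3 + 1 = 20 coins and still no mint has 5.
One more coin lands in a mint already at 4, so 21 draws are enough and 20 are not.

21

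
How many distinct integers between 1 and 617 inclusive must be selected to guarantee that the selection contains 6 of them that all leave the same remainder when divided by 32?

161

The 32 residue classes mod 32 are the pigeonholes.
With 160 integers one could put 5 in each residue class and have no class reach 6.
The 161st integer pushes some class to 6, so 32·5 + 1 = 161.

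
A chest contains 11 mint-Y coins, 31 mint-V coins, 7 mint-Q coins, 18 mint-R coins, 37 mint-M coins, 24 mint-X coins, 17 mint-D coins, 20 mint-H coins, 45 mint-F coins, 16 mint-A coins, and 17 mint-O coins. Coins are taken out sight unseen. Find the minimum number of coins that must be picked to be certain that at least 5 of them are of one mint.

By the pigeonhole principle, put each drawn coin into a box by mint. The largest draw with every box below 5 takes min(count, 4) from each mint.
Σ min(cᵢ, 4) = 4 + 4 + 4 + 4 + 4 + 4 + 4 + 4 + 4 + 4 + 4 = 44.
Draw number 44 + 1 = 45 must push one box to 5.

45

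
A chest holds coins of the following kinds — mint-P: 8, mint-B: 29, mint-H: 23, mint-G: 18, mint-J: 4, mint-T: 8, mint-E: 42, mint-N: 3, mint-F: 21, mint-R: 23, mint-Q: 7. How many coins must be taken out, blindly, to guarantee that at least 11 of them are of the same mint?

Put each drawn coin into a box by mint. The largest draw with every box below 11 takes min(count, 10) from each mint; mints with fewer than 10 contribute all they have.
Σ min(cᵢ, 10) = 8 + 10 + 10 + 10 + 4 + 8 + 10 + 3 + 10 + 10 + 7 = 90.
Draw number 90 + 1 = 91 must push one box to 11.

91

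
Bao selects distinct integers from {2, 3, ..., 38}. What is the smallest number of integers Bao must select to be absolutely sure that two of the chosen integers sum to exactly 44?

22

Group the elements by complementary pair {x, 44−x}: {6,38}, {7,37}, {8,36}, …, giving 16 two-element pairs, the single value 22 (it cannot pair with itself since the integers are distinct), and 4 integers whose partner 44−x falls outside [2,38].
Treating each of those 21 groups as a pigeonhole, one can pick one integer per group — 21 integers — with no two summing to 44.
The 22nd integer lands in an occupied pair, forcing a sum of 44.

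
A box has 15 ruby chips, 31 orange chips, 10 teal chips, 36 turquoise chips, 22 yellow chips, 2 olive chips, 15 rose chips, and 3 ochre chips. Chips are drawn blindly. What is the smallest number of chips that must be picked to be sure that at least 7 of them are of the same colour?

42

By pigeonhole, put each drawn chip into a box by colour. The largest draw with every box below 7 takes min(count, 6) from each colour; colours with fewer than 6 contribute all they have.
Σ min(cᵢ, 6) = 6 + 6 + 6 + 6 + 6 + 2 + 6 + 3 = 41.
Draw number 41 + 1 = 42 must push one box to 7.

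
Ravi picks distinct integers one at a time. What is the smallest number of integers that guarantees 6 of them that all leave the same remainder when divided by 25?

The 25 residue classes mod 25 are the pigeonholes.
With 125 integers one could put 5 in each residue class and have no class reach 6.
The 126th integer pushes some class to 6, so 25·5 + 1 = 126.

126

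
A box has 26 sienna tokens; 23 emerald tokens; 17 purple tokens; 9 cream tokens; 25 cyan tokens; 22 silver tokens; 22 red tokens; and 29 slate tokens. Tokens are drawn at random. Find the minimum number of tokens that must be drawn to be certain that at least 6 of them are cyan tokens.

In the worst case for collecting cyan tokens, every non-cyan token comes out first.
There are 26 + 23 + 17 + 9 + 22 + 22 + 29 = 148 non-cyan tokens altogether.
After those, each further token must be cyan, so 148 + 6 = 154 draws guarantee 6 cyan tokens.

154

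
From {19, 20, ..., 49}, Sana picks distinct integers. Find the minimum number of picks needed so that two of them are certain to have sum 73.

Two chosen integers sum to 73 exactly when both halves of some pair {x, 73−x} with 24 ≤ x ≤ 73−x ≤ 49 are chosen — 13 such pairs.
The remaining 5 elements (those with no distinct partner in range) can never complete a 73-sum, so the worst case takes all of them and one from each pair: 5 + 13 = 18.
By the pigeonhole principle, the 19th integer has to be the second member of some pair, so 18 + 1 = 19.

19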